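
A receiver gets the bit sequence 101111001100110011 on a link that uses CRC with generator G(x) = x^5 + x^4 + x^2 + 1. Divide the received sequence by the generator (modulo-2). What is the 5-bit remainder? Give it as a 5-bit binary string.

00111

Modulo-2 division of 101111001100110011 by 110101:
  pos 0: 101111 XOR 110101 = 011010
  pos 1: 110100 XOR 110101 = 000001
  pos 6: 101100 XOR 110101 = 011001
  pos 7: 110011 XOR 110101 = 000110
  pos 10: 110100 XOR 110101 = 000001
Remainder = 00111 (nonzero — an error is detected).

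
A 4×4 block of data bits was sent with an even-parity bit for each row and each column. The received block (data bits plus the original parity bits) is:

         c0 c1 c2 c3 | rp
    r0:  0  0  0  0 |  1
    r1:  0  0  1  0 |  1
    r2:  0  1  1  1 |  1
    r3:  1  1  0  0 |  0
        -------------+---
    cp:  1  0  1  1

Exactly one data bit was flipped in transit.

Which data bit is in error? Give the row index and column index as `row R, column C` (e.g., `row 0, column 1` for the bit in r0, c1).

row 0, column 2

Recompute each row's even parity and compare to rp:
  r0: data parity 0, sent rp 1 → mismatch
  r1: data parity 1, sent rp 1 → ok
  r2: data parity 1, sent rp 1 → ok
  r3: data parity 0, sent rp 0 → ok
Recompute each column's even parity and compare to cp:
  c0: data parity 1, sent cp 1 → ok
  c1: data parity 0, sent cp 0 → ok
  c2: data parity 0, sent cp 1 → mismatch
  c3: data parity 1, sent cp 1 → ok
Exactly one row (r0) and one column (c2) fail → the flipped bit is at their intersection.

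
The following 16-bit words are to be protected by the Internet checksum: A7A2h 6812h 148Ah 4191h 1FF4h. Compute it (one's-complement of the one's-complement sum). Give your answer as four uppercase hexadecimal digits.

One's-complement addition (fold any carry out of bit 15 back into bit 0):
  0xA7A2 + 0x6812 = 0x10FB4 → wrap carry → 0x0FB5
  0x0FB5 + 0x148A = 0x0243F
  0x243F + 0x4191 = 0x065D0
  0x65D0 + 0x1FF4 = 0x085C4
One's-complement sum = 0x85C4.
Checksum = ~0x85C4 & 0xFFFF = 0x7A3B.

7A3B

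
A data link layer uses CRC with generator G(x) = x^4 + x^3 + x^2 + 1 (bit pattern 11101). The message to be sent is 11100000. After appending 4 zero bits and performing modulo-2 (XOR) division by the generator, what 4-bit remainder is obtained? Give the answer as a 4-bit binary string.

0001

Append 4 zeros: 111000000000. Divide by 11101 (XOR where the leading bit is 1):
  pos 0: 11100 XOR 11101 = 00001
  pos 4: 10000 XOR 11101 = 01101
  pos 5: 11010 XOR 11101 = 00111
  pos 7: 11100 XOR 11101 = 00001
Remainder (last 4 bits) = 0001. This is the CRC / FCS.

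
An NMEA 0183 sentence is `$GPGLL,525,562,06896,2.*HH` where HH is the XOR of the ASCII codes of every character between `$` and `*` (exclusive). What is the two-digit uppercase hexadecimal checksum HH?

XOR the ASCII codes of the payload characters:
  'G' = 0x47 → acc = 0x47
  'P' = 0x50 → acc = 0x17
  'G' = 0x47 → acc = 0x50
  'L' = 0x4C → acc = 0x1C
  'L' = 0x4C → acc = 0x50
  ',' = 0x2C → acc = 0x7C
  '5' = 0x35 → acc = 0x49
  '2' = 0x32 → acc = 0x7B
  '5' = 0x35 → acc = 0x4E
  ',' = 0x2C → acc = 0x62
  '5' = 0x35 → acc = 0x57
  '6' = 0x36 → acc = 0x61
  '2' = 0x32 → acc = 0x53
  ',' = 0x2C → acc = 0x7F
  '0' = 0x30 → acc = 0x4F
  '6' = 0x36 → acc = 0x79
  '8' = 0x38 → acc = 0x41
  '9' = 0x39 → acc = 0x78
  '6' = 0x36 → acc = 0x4E
  ',' = 0x2C → acc = 0x62
  '2' = 0x32 → acc = 0x50
  '.' = 0x2E → acc = 0x7E
Checksum = 0x7E.

7E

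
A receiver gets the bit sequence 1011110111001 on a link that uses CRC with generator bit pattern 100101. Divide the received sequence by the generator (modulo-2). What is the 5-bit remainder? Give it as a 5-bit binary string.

00000

Modulo-2 division of 1011110111001 by 100101:
  pos 0: 101111 XOR 100101 = 001010
  pos 2: 101001 XOR 100101 = 001100
  pos 4: 110011 XOR 100101 = 010110
  pos 5: 101100 XOR 100101 = 001001
  pos 7: 100101 XOR 100101 = 000000
Remainder = 00000 (zero — the frame passes the CRC check).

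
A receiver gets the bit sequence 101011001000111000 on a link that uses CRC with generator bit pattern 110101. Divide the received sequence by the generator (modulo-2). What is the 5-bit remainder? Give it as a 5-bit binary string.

Modulo-2 division of 101011001000111000 by 110101:
  pos 0: 101011 XOR 110101 = 011110
  pos 1: 111100 XOR 110101 = 001001
  pos 3: 100101 XOR 110101 = 010000
  pos 4: 100000 XOR 110101 = 010101
  pos 5: 101010 XOR 110101 = 011111
  pos 6: 111110 XOR 110101 = 001011
  pos 8: 101111 XOR 110101 = 011010
  pos 9: 110101 XOR 110101 = 000000
Remainder = 00000 (zero — the frame passes the CRC check).

00000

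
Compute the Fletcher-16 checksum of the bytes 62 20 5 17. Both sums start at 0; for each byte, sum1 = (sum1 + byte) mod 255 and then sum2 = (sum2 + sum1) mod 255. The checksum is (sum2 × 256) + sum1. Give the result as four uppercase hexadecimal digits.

Running sums (mod 255):
  after byte 0 (62): sum1=62, sum2=62
  after byte 1 (20): sum1=82, sum2=144
  after byte 2 (5): sum1=87, sum2=231
  after byte 3 (17): sum1=104, sum2=80
Checksum = sum2·256 + sum1 = 80·256 + 104 = 20584 = 0x5068.

5068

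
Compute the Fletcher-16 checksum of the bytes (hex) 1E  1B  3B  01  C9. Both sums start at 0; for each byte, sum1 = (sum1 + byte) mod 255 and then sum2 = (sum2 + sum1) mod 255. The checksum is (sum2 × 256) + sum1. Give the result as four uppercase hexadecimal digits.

Running sums (mod 255):
  after byte 0 (1E): sum1=30, sum2=30
  after byte 1 (1B): sum1=57, sum2=87
  after byte 2 (3B): sum1=116, sum2=203
  after byte 3 (01): sum1=117, sum2=65
  after byte 4 (C9): sum1=63, sum2=128
Checksum = sum2·256 + sum1 = 128·256 + 63 = 32831 = 0x803F.

803F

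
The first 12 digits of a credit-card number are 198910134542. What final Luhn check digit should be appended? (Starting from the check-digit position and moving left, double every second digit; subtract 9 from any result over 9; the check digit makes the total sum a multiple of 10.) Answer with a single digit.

2

Partial digits right→left: 2 4 5 4 3 1 0 1 9 8 9 1
Double every second digit counting from the check-digit position (so the 1st, 3rd, 5th, ... of the partial from the right).
  doubled (with −9 where >9): 4 1 6 0 9 9 → sum 29
  kept as-is: 4 4 1 1 8 1 → sum 19
Total = 29 + 19 = 48.
Check digit = (10 − (48 mod 10)) mod 10 = 2.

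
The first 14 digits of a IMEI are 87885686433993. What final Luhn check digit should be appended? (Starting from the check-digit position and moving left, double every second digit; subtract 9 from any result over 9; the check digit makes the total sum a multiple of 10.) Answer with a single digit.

Partial digits right→left: 3 9 9 3 3 4 6 8 6 5 8 8 7 8
Double every second digit counting from the check-digit position (so the 1st, 3rd, 5th, ... of the partial from the right).
  doubled (with −9 where >9): 6 9 6 3 3 7 5 → sum 39
  kept as-is: 9 3 4 8 5 8 8 → sum 45
Total = 39 + 45 = 84.
Check digit = (10 − (84 mod 10)) mod 10 = 6.

6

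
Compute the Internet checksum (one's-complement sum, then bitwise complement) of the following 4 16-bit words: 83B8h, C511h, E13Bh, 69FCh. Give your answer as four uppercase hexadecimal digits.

One's-complement addition (fold any carry out of bit 15 back into bit 0):
  0x83B8 + 0xC511 = 0x148C9 → wrap carry → 0x48CA
  0x48CA + 0xE13B = 0x12A05 → wrap carry → 0x2A06
  0x2A06 + 0x69FC = 0x09402
One's-complement sum = 0x9402.
Checksum = ~0x9402 & 0xFFFF = 0x6BFD.

6BFD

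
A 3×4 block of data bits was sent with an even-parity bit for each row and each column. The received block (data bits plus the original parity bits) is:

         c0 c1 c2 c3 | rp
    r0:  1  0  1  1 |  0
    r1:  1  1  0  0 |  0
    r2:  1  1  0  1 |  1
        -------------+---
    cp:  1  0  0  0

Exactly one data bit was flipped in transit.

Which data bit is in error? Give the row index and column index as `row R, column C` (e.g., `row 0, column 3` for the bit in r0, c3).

row 0, column 2

Recompute each row's even parity and compare to rp:
  r0: data parity 1, sent rp 0 → mismatch
  r1: data parity 0, sent rp 0 → ok
  r2: data parity 1, sent rp 1 → ok
Recompute each column's even parity and compare to cp:
  c0: data parity 1, sent cp 1 → ok
  c1: data parity 0, sent cp 0 → ok
  c2: data parity 1, sent cp 0 → mismatch
  c3: data parity 0, sent cp 0 → ok
Exactly one row (r0) and one column (c2) fail → the flipped bit is at their intersection.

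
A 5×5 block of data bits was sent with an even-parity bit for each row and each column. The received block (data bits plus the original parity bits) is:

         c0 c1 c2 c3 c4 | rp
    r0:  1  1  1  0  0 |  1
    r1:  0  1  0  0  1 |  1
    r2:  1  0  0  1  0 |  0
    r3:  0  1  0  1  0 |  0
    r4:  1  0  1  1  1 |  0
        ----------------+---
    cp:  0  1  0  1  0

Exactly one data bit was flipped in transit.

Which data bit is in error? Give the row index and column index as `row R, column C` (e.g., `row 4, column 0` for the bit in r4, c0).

row 1, column 0

Recompute each row's even parity and compare to rp:
  r0: data parity 1, sent rp 1 → ok
  r1: data parity 0, sent rp 1 → mismatch
  r2: data parity 0, sent rp 0 → ok
  r3: data parity 0, sent rp 0 → ok
  r4: data parity 0, sent rp 0 → ok
Recompute each column's even parity and compare to cp:
  c0: data parity 1, sent cp 0 → mismatch
  c1: data parity 1, sent cp 1 → ok
  c2: data parity 0, sent cp 0 → ok
  c3: data parity 1, sent cp 1 → ok
  c4: data parity 0, sent cp 0 → ok
Exactly one row (r1) and one column (c0) fail → the flipped bit is at their intersection.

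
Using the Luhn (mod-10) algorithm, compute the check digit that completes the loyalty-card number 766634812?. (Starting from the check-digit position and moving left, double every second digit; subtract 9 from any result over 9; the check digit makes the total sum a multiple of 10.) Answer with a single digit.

Partial digits right→left: 2 1 8 4 3 6 6 6 7
Double every second digit counting from the check-digit position (so the 1st, 3rd, 5th, ... of the partial from the right).
  doubled (with −9 where >9): 4 7 6 3 5 → sum 25
  kept as-is: 1 4 6 6 → sum 17
Total = 25 + 17 = 42.
Check digit = (10 − (42 mod 10)) mod 10 = 8.

8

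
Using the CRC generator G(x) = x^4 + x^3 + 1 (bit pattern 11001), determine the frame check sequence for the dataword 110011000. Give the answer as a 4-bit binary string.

0111

Append 4 zeros: 1100110000000. Divide by 11001 (XOR where the leading bit is 1):
  pos 0: 11001 XOR 11001 = 00000
  pos 5: 10000 XOR 11001 = 01001
  pos 6: 10010 XOR 11001 = 01011
  pos 7: 10110 XOR 11001 = 01111
  pos 8: 11110 XOR 11001 = 00111
Remainder (last 4 bits) = 0111. This is the CRC / FCS.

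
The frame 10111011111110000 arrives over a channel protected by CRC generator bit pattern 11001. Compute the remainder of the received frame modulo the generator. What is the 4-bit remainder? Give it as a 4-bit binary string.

0000

Modulo-2 division of 10111011111110000 by 11001:
  pos 0: 10111 XOR 11001 = 01110
  pos 1: 11100 XOR 11001 = 00101
  pos 3: 10111 XOR 11001 = 01110
  pos 4: 11101 XOR 11001 = 00100
  pos 6: 10011 XOR 11001 = 01010
  pos 7: 10101 XOR 11001 = 01100
  pos 8: 11001 XOR 11001 = 00000
Remainder = 0000 (zero — the frame passes the CRC check).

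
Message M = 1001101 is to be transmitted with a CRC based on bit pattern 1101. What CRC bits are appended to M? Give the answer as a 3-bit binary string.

100

Append 3 zeros: 1001101000. Divide by 1101 (XOR where the leading bit is 1):
  pos 0: 1001 XOR 1101 = 0100
  pos 1: 1001 XOR 1101 = 0100
  pos 2: 1000 XOR 1101 = 0101
  pos 3: 1011 XOR 1101 = 0110
  pos 4: 1100 XOR 1101 = 0001
Remainder (last 3 bits) = 100. This is the CRC / FCS.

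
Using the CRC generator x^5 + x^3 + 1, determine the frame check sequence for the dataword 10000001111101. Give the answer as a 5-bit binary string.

Append 5 zeros: 1000000111110100000. Divide by 101001 (XOR where the leading bit is 1):
  pos 0: 100000 XOR 101001 = 001001
  pos 2: 100101 XOR 101001 = 001100
  pos 4: 110011 XOR 101001 = 011010
  pos 5: 110101 XOR 101001 = 011100
  pos 6: 111001 XOR 101001 = 010000
  pos 7: 100000 XOR 101001 = 001001
  pos 9: 100110 XOR 101001 = 001111
  pos 11: 111100 XOR 101001 = 010101
  pos 12: 101010 XOR 101001 = 000011
Remainder (last 5 bits) = 00110. This is the CRC / FCS.

00110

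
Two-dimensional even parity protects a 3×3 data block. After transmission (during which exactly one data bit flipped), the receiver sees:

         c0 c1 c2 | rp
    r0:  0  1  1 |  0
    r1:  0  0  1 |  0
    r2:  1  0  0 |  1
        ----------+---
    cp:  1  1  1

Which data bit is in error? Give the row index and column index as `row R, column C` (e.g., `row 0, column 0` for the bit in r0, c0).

Recompute each row's even parity and compare to rp:
  r0: data parity 0, sent rp 0 → ok
  r1: data parity 1, sent rp 0 → mismatch
  r2: data parity 1, sent rp 1 → ok
Recompute each column's even parity and compare to cp:
  c0: data parity 1, sent cp 1 → ok
  c1: data parity 1, sent cp 1 → ok
  c2: data parity 0, sent cp 1 → mismatch
Exactly one row (r1) and one column (c2) fail → the flipped bit is at their intersection.

row 1, column 2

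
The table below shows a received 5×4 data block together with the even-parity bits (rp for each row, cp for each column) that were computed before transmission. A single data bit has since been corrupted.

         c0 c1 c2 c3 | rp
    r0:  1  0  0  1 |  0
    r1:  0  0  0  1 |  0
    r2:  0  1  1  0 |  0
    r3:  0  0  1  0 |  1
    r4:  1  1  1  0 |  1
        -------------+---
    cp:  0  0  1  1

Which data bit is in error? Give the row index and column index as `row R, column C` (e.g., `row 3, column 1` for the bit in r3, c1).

Recompute each row's even parity and compare to rp:
  r0: data parity 0, sent rp 0 → ok
  r1: data parity 1, sent rp 0 → mismatch
  r2: data parity 0, sent rp 0 → ok
  r3: data parity 1, sent rp 1 → ok
  r4: data parity 1, sent rp 1 → ok
Recompute each column's even parity and compare to cp:
  c0: data parity 0, sent cp 0 → ok
  c1: data parity 0, sent cp 0 → ok
  c2: data parity 1, sent cp 1 → ok
  c3: data parity 0, sent cp 1 → mismatch
Exactly one row (r1) and one column (c3) fail → the flipped bit is at their intersection.

row 1, column 3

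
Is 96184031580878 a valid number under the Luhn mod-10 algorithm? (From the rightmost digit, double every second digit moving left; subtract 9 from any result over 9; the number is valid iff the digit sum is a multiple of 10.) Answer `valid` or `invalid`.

From the right, keep odd positions and double even positions (subtract 9 from any doubled value over 9):
  doubled (positions 2,4,...): 5 0 1 6 8 2 9 → sum 31
  kept (positions 1,3,...): 8 8 8 1 0 8 6 → sum 39
Total = 70.
70 mod 10 = 0, so the number is valid.

valid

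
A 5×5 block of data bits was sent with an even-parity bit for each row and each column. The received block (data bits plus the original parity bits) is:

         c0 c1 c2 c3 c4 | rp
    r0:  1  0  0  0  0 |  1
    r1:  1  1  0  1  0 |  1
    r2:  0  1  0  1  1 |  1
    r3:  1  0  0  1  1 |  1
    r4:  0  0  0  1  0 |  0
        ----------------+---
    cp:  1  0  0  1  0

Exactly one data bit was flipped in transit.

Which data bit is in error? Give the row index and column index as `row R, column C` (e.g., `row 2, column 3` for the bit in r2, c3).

Recompute each row's even parity and compare to rp:
  r0: data parity 1, sent rp 1 → ok
  r1: data parity 1, sent rp 1 → ok
  r2: data parity 1, sent rp 1 → ok
  r3: data parity 1, sent rp 1 → ok
  r4: data parity 1, sent rp 0 → mismatch
Recompute each column's even parity and compare to cp:
  c0: data parity 1, sent cp 1 → ok
  c1: data parity 0, sent cp 0 → ok
  c2: data parity 0, sent cp 0 → ok
  c3: data parity 0, sent cp 1 → mismatch
  c4: data parity 0, sent cp 0 → ok
Exactly one row (r4) and one column (c3) fail → the flipped bit is at their intersection.

row 4, column 3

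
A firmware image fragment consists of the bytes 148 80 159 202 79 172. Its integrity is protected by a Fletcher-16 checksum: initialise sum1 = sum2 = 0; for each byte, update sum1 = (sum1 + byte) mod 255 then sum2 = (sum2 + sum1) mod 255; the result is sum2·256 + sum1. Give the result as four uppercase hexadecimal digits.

Running sums (mod 255):
  after byte 0 (148): sum1=148, sum2=148
  after byte 1 (80): sum1=228, sum2=121
  after byte 2 (159): sum1=132, sum2=253
  after byte 3 (202): sum1=79, sum2=77
  after byte 4 (79): sum1=158, sum2=235
  after byte 5 (172): sum1=75, sum2=55
Checksum = sum2·256 + sum1 = 55·256 + 75 = 14155 = 0x374B.

374B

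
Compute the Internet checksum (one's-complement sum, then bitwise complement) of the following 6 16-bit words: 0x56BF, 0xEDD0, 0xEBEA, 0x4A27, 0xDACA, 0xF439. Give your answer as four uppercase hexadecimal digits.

B658

One's-complement addition (fold any carry out of bit 15 back into bit 0):
  0x56BF + 0xEDD0 = 0x1448F → wrap carry → 0x4490
  0x4490 + 0xEBEA = 0x1307A → wrap carry → 0x307B
  0x307B + 0x4A27 = 0x07AA2
  0x7AA2 + 0xDACA = 0x1556C → wrap carry → 0x556D
  0x556D + 0xF439 = 0x149A6 → wrap carry → 0x49A7
One's-complement sum = 0x49A7.
Checksum = ~0x49A7 & 0xFFFF = 0xB658.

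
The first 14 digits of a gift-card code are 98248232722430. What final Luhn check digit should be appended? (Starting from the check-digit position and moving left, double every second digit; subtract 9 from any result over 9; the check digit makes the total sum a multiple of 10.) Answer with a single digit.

1

Partial digits right→left: 0 3 4 2 2 7 2 3 2 8 4 2 8 9
Double every second digit counting from the check-digit position (so the 1st, 3rd, 5th, ... of the partial from the right).
  doubled (with −9 where >9): 0 8 4 4 4 8 7 → sum 35
  kept as-is: 3 2 7 3 8 2 9 → sum 34
Total = 35 + 34 = 69.
Check digit = (10 − (69 mod 10)) mod 10 = 1.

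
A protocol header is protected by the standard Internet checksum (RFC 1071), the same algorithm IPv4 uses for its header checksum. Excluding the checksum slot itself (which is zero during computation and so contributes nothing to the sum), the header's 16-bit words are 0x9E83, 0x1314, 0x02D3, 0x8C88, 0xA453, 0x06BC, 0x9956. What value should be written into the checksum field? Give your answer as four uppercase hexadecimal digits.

7AA6

One's-complement addition (fold any carry out of bit 15 back into bit 0):
  0x9E83 + 0x1314 = 0x0B197
  0xB197 + 0x02D3 = 0x0B46A
  0xB46A + 0x8C88 = 0x140F2 → wrap carry → 0x40F3
  0x40F3 + 0xA453 = 0x0E546
  0xE546 + 0x06BC = 0x0EC02
  0xEC02 + 0x9956 = 0x18558 → wrap carry → 0x8559
One's-complement sum = 0x8559.
Checksum = ~0x8559 & 0xFFFF = 0x7AA6.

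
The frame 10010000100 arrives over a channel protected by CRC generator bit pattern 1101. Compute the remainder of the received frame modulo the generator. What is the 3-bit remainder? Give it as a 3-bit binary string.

000

Modulo-2 division of 10010000100 by 1101:
  pos 0: 1001 XOR 1101 = 0100
  pos 1: 1000 XOR 1101 = 0101
  pos 2: 1010 XOR 1101 = 0111
  pos 3: 1110 XOR 1101 = 0011
  pos 5: 1101 XOR 1101 = 0000
Remainder = 000 (zero — the frame passes the CRC check).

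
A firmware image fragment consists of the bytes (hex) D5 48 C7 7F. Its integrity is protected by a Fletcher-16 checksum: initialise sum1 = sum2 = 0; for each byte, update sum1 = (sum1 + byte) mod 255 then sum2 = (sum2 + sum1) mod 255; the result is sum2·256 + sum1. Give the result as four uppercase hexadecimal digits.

3F65

Running sums (mod 255):
  after byte 0 (D5): sum1=213, sum2=213
  after byte 1 (48): sum1=30, sum2=243
  after byte 2 (C7): sum1=229, sum2=217
  after byte 3 (7F): sum1=101, sum2=63
Checksum = sum2·256 + sum1 = 63·256 + 101 = 16229 = 0x3F65.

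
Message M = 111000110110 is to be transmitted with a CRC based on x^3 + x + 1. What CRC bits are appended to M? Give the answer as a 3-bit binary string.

001

Append 3 zeros: 111000110110000. Divide by 1011 (XOR where the leading bit is 1):
  pos 0: 1110 XOR 1011 = 0101
  pos 1: 1010 XOR 1011 = 0001
  pos 4: 1011 XOR 1011 = 0000
  pos 9: 1100 XOR 1011 = 0111
  pos 10: 1110 XOR 1011 = 0101
  pos 11: 1010 XOR 1011 = 0001
Remainder (last 3 bits) = 001. This is the CRC / FCS.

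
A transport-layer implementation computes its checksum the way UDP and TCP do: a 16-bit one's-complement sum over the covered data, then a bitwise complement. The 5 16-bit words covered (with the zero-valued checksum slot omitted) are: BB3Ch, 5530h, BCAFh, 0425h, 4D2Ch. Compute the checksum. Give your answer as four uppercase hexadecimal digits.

E191

One's-complement addition (fold any carry out of bit 15 back into bit 0):
  0xBB3C + 0x5530 = 0x1106C → wrap carry → 0x106D
  0x106D + 0xBCAF = 0x0CD1C
  0xCD1C + 0x0425 = 0x0D141
  0xD141 + 0x4D2C = 0x11E6D → wrap carry → 0x1E6E
One's-complement sum = 0x1E6E.
Checksum = ~0x1E6E & 0xFFFF = 0xE191.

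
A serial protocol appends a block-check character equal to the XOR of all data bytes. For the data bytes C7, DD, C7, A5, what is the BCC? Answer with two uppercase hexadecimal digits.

XOR the bytes together:
  start with 0xC7
  0xC7 ⊕ 0xDD = 0x1A
  0x1A ⊕ 0xC7 = 0xDD
  0xDD ⊕ 0xA5 = 0x78

78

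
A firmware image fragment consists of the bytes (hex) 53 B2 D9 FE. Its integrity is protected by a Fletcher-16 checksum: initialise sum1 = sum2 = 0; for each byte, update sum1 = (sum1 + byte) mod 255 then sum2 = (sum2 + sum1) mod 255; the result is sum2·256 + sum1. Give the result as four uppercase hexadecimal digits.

18DE

Running sums (mod 255):
  after byte 0 (53): sum1=83, sum2=83
  after byte 1 (B2): sum1=6, sum2=89
  after byte 2 (D9): sum1=223, sum2=57
  after byte 3 (FE): sum1=222, sum2=24
Checksum = sum2·256 + sum1 = 24·256 + 222 = 6366 = 0x18DE.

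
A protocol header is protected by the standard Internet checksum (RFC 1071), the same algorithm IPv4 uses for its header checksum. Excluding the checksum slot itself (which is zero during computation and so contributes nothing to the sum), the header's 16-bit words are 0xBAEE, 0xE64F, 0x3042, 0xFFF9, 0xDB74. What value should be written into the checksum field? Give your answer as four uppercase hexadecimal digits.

One's-complement addition (fold any carry out of bit 15 back into bit 0):
  0xBAEE + 0xE64F = 0x1A13D → wrap carry → 0xA13E
  0xA13E + 0x3042 = 0x0D180
  0xD180 + 0xFFF9 = 0x1D179 → wrap carry → 0xD17A
  0xD17A + 0xDB74 = 0x1ACEE → wrap carry → 0xACEF
One's-complement sum = 0xACEF.
Checksum = ~0xACEF & 0xFFFF = 0x5310.

5310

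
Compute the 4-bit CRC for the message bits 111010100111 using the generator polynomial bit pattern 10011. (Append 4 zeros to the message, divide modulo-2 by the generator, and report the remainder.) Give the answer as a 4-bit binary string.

1000

Append 4 zeros: 1110101001110000. Divide by 10011 (XOR where the leading bit is 1):
  pos 0: 11101 XOR 10011 = 01110
  pos 1: 11100 XOR 10011 = 01111
  pos 2: 11111 XOR 10011 = 01100
  pos 3: 11000 XOR 10011 = 01011
  pos 4: 10110 XOR 10011 = 00101
  pos 6: 10111 XOR 10011 = 00100
  pos 8: 10010 XOR 10011 = 00001
Remainder (last 4 bits) = 1000. This is the CRC / FCS.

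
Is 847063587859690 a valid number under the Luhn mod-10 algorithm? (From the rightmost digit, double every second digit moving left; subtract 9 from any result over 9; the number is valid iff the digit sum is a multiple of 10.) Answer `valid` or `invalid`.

From the right, keep odd positions and double even positions (subtract 9 from any doubled value over 9):
  doubled (positions 2,4,...): 9 9 7 7 6 0 8 → sum 46
  kept (positions 1,3,...): 0 6 5 7 5 6 7 8 → sum 44
Total = 90.
90 mod 10 = 0, so the number is valid.

valid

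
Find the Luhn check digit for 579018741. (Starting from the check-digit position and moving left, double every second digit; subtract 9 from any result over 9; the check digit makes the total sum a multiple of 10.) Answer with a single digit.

2

Partial digits right→left: 1 4 7 8 1 0 9 7 5
Double every second digit counting from the check-digit position (so the 1st, 3rd, 5th, ... of the partial from the right).
  doubled (with −9 where >9): 2 5 2 9 1 → sum 19
  kept as-is: 4 8 0 7 → sum 19
Total = 19 + 19 = 38.
Check digit = (10 − (38 mod 10)) mod 10 = 2.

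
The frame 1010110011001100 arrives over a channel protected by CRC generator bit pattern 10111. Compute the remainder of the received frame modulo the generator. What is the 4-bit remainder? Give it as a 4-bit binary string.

Modulo-2 division of 1010110011001100 by 10111:
  pos 0: 10101 XOR 10111 = 00010
  pos 3: 10100 XOR 10111 = 00011
  pos 6: 11110 XOR 10111 = 01001
  pos 7: 10010 XOR 10111 = 00101
  pos 9: 10111 XOR 10111 = 00000
Remainder = 0000 (zero — the frame passes the CRC check).

0000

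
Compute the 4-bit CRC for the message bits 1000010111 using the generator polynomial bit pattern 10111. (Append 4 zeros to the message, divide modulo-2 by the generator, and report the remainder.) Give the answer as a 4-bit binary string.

Append 4 zeros: 10000101110000. Divide by 10111 (XOR where the leading bit is 1):
  pos 0: 10000 XOR 10111 = 00111
  pos 2: 11110 XOR 10111 = 01001
  pos 3: 10011 XOR 10111 = 00100
  pos 5: 10011 XOR 10111 = 00100
  pos 7: 10000 XOR 10111 = 00111
  pos 9: 11100 XOR 10111 = 01011
Remainder (last 4 bits) = 1011. This is the CRC / FCS.

1011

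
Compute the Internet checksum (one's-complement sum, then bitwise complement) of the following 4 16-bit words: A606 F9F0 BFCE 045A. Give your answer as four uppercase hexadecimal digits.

One's-complement addition (fold any carry out of bit 15 back into bit 0):
  0xA606 + 0xF9F0 = 0x19FF6 → wrap carry → 0x9FF7
  0x9FF7 + 0xBFCE = 0x15FC5 → wrap carry → 0x5FC6
  0x5FC6 + 0x045A = 0x06420
One's-complement sum = 0x6420.
Checksum = ~0x6420 & 0xFFFF = 0x9BDF.

9BDF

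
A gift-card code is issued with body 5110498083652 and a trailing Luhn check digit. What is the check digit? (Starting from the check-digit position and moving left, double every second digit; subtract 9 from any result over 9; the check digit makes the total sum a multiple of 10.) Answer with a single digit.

Partial digits right→left: 2 5 6 3 8 0 8 9 4 0 1 1 5
Double every second digit counting from the check-digit position (so the 1st, 3rd, 5th, ... of the partial from the right).
  doubled (with −9 where >9): 4 3 7 7 8 2 1 → sum 32
  kept as-is: 5 3 0 9 0 1 → sum 18
Total = 32 + 18 = 50.
Check digit = (10 − (50 mod 10)) mod 10 = 0.

0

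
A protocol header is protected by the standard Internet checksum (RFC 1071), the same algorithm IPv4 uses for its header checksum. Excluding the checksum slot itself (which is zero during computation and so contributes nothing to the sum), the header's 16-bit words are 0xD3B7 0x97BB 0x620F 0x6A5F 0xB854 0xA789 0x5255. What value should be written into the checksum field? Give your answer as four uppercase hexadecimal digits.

15EA

One's-complement addition (fold any carry out of bit 15 back into bit 0):
  0xD3B7 + 0x97BB = 0x16B72 → wrap carry → 0x6B73
  0x6B73 + 0x620F = 0x0CD82
  0xCD82 + 0x6A5F = 0x137E1 → wrap carry → 0x37E2
  0x37E2 + 0xB854 = 0x0F036
  0xF036 + 0xA789 = 0x197BF → wrap carry → 0x97C0
  0x97C0 + 0x5255 = 0x0EA15
One's-complement sum = 0xEA15.
Checksum = ~0xEA15 & 0xFFFF = 0x15EA.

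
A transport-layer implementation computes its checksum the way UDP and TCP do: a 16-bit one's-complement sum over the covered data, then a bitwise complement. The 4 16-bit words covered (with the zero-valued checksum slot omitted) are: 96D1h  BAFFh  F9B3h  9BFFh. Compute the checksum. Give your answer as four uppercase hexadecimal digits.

187B

One's-complement addition (fold any carry out of bit 15 back into bit 0):
  0x96D1 + 0xBAFF = 0x151D0 → wrap carry → 0x51D1
  0x51D1 + 0xF9B3 = 0x14B84 → wrap carry → 0x4B85
  0x4B85 + 0x9BFF = 0x0E784
One's-complement sum = 0xE784.
Checksum = ~0xE784 & 0xFFFF = 0x187B.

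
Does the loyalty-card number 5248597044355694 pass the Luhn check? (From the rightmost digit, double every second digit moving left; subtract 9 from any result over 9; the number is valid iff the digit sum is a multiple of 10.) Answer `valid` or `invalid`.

invalid

From the right, keep odd positions and double even positions (subtract 9 from any doubled value over 9):
  doubled (positions 2,4,...): 9 1 6 8 5 1 8 1 → sum 39
  kept (positions 1,3,...): 4 6 5 4 0 9 8 2 → sum 38
Total = 77.
77 mod 10 = 7, so the number is invalid.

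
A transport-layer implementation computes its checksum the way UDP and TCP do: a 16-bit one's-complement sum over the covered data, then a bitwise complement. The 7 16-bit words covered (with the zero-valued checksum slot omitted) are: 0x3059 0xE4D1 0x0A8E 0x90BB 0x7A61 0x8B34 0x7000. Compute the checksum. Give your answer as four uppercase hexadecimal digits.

D9F4

One's-complement addition (fold any carry out of bit 15 back into bit 0):
  0x3059 + 0xE4D1 = 0x1152A → wrap carry → 0x152B
  0x152B + 0x0A8E = 0x01FB9
  0x1FB9 + 0x90BB = 0x0B074
  0xB074 + 0x7A61 = 0x12AD5 → wrap carry → 0x2AD6
  0x2AD6 + 0x8B34 = 0x0B60A
  0xB60A + 0x7000 = 0x1260A → wrap carry → 0x260B
One's-complement sum = 0x260B.
Checksum = ~0x260B & 0xFFFF = 0xD9F4.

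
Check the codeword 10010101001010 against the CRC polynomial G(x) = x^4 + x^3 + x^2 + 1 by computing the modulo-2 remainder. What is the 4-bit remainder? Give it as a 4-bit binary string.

Modulo-2 division of 10010101001010 by 11101:
  pos 0: 10010 XOR 11101 = 01111
  pos 1: 11111 XOR 11101 = 00010
  pos 4: 10010 XOR 11101 = 01111
  pos 5: 11110 XOR 11101 = 00011
  pos 8: 11101 XOR 11101 = 00000
Remainder = 0000 (zero — the frame passes the CRC check).

0000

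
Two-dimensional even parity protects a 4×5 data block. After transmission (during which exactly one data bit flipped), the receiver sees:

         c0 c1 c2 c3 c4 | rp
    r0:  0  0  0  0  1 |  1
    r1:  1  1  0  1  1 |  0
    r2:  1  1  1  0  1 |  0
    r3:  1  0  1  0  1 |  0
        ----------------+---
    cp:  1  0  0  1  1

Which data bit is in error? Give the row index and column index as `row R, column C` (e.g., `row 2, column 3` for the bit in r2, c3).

Recompute each row's even parity and compare to rp:
  r0: data parity 1, sent rp 1 → ok
  r1: data parity 0, sent rp 0 → ok
  r2: data parity 0, sent rp 0 → ok
  r3: data parity 1, sent rp 0 → mismatch
Recompute each column's even parity and compare to cp:
  c0: data parity 1, sent cp 1 → ok
  c1: data parity 0, sent cp 0 → ok
  c2: data parity 0, sent cp 0 → ok
  c3: data parity 1, sent cp 1 → ok
  c4: data parity 0, sent cp 1 → mismatch
Exactly one row (r3) and one column (c4) fail → the flipped bit is at their intersection.

row 3, column 4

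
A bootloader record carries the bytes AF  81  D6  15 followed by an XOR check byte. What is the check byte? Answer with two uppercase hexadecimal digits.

XOR the bytes together:
  start with 0xAF
  0xAF ⊕ 0x81 = 0x2E
  0x2E ⊕ 0xD6 = 0xF8
  0xF8 ⊕ 0x15 = 0xED

ED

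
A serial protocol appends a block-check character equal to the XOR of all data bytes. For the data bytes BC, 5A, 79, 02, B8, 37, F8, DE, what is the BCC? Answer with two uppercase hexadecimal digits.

34

XOR the bytes together:
  start with 0xBC
  0xBC ⊕ 0x5A = 0xE6
  0xE6 ⊕ 0x79 = 0x9F
  0x9F ⊕ 0x02 = 0x9D
  0x9D ⊕ 0xB8 = 0x25
  0x25 ⊕ 0x37 = 0x12
  0x12 ⊕ 0xF8 = 0xEA
  0xEA ⊕ 0xDE = 0x34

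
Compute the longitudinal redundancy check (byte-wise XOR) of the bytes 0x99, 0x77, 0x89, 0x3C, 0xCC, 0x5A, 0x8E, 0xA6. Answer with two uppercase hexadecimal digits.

XOR the bytes together:
  start with 0x99
  0x99 ⊕ 0x77 = 0xEE
  0xEE ⊕ 0x89 = 0x67
  0x67 ⊕ 0x3C = 0x5B
  0x5B ⊕ 0xCC = 0x97
  0x97 ⊕ 0x5A = 0xCD
  0xCD ⊕ 0x8E = 0x43
  0x43 ⊕ 0xA6 = 0xE5

E5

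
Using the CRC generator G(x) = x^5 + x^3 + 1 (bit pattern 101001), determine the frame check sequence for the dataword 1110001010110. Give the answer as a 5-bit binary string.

Append 5 zeros: 111000101011000000. Divide by 101001 (XOR where the leading bit is 1):
  pos 0: 111000 XOR 101001 = 010001
  pos 1: 100011 XOR 101001 = 001010
  pos 3: 101001 XOR 101001 = 000000
  pos 10: 110000 XOR 101001 = 011001
  pos 11: 110010 XOR 101001 = 011011
  pos 12: 110110 XOR 101001 = 011111
Remainder (last 5 bits) = 11111. This is the CRC / FCS.

11111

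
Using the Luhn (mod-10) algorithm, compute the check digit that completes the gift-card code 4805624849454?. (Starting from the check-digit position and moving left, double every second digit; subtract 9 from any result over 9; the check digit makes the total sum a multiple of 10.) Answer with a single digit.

Partial digits right→left: 4 5 4 9 4 8 4 2 6 5 0 8 4
Double every second digit counting from the check-digit position (so the 1st, 3rd, 5th, ... of the partial from the right).
  doubled (with −9 where >9): 8 8 8 8 3 0 8 → sum 43
  kept as-is: 5 9 8 2 5 8 → sum 37
Total = 43 + 37 = 80.
Check digit = (10 − (80 mod 10)) mod 10 = 0.

0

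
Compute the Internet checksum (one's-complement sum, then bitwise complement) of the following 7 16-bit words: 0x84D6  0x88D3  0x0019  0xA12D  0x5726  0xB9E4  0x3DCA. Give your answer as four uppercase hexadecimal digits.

023A

One's-complement addition (fold any carry out of bit 15 back into bit 0):
  0x84D6 + 0x88D3 = 0x10DA9 → wrap carry → 0x0DAA
  0x0DAA + 0x0019 = 0x00DC3
  0x0DC3 + 0xA12D = 0x0AEF0
  0xAEF0 + 0x5726 = 0x10616 → wrap carry → 0x0617
  0x0617 + 0xB9E4 = 0x0BFFB
  0xBFFB + 0x3DCA = 0x0FDC5
One's-complement sum = 0xFDC5.
Checksum = ~0xFDC5 & 0xFFFF = 0x023A.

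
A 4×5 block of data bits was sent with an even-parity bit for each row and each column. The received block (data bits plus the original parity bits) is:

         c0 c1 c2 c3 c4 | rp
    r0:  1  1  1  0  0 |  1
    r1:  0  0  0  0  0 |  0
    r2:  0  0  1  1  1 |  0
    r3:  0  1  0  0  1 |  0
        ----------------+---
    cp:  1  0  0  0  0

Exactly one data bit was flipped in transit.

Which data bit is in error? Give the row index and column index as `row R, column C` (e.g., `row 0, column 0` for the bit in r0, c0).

Recompute each row's even parity and compare to rp:
  r0: data parity 1, sent rp 1 → ok
  r1: data parity 0, sent rp 0 → ok
  r2: data parity 1, sent rp 0 → mismatch
  r3: data parity 0, sent rp 0 → ok
Recompute each column's even parity and compare to cp:
  c0: data parity 1, sent cp 1 → ok
  c1: data parity 0, sent cp 0 → ok
  c2: data parity 0, sent cp 0 → ok
  c3: data parity 1, sent cp 0 → mismatch
  c4: data parity 0, sent cp 0 → ok
Exactly one row (r2) and one column (c3) fail → the flipped bit is at their intersection.

row 2, column 3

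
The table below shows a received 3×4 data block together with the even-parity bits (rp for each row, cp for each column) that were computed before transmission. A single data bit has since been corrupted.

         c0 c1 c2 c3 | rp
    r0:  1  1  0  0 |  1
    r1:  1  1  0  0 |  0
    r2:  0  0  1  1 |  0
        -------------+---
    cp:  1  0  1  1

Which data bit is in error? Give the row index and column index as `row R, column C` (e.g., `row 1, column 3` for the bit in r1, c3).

row 0, column 0

Recompute each row's even parity and compare to rp:
  r0: data parity 0, sent rp 1 → mismatch
  r1: data parity 0, sent rp 0 → ok
  r2: data parity 0, sent rp 0 → ok
Recompute each column's even parity and compare to cp:
  c0: data parity 0, sent cp 1 → mismatch
  c1: data parity 0, sent cp 0 → ok
  c2: data parity 1, sent cp 1 → ok
  c3: data parity 1, sent cp 1 → ok
Exactly one row (r0) and one column (c0) fail → the flipped bit is at their intersection.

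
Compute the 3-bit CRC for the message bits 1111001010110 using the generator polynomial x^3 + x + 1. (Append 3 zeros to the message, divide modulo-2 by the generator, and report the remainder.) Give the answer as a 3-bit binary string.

Append 3 zeros: 1111001010110000. Divide by 1011 (XOR where the leading bit is 1):
  pos 0: 1111 XOR 1011 = 0100
  pos 1: 1000 XOR 1011 = 0011
  pos 3: 1101 XOR 1011 = 0110
  pos 4: 1100 XOR 1011 = 0111
  pos 5: 1111 XOR 1011 = 0100
  pos 6: 1000 XOR 1011 = 0011
  pos 8: 1111 XOR 1011 = 0100
  pos 9: 1000 XOR 1011 = 0011
  pos 11: 1100 XOR 1011 = 0111
  pos 12: 1110 XOR 1011 = 0101
Remainder (last 3 bits) = 101. This is the CRC / FCS.

101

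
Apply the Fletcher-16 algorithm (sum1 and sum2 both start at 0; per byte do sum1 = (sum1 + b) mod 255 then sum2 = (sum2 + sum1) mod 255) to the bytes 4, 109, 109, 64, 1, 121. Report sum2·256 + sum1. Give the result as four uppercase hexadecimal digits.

Running sums (mod 255):
  after byte 0 (4): sum1=4, sum2=4
  after byte 1 (109): sum1=113, sum2=117
  after byte 2 (109): sum1=222, sum2=84
  after byte 3 (64): sum1=31, sum2=115
  after byte 4 (1): sum1=32, sum2=147
  after byte 5 (121): sum1=153, sum2=45
Checksum = sum2·256 + sum1 = 45·256 + 153 = 11673 = 0x2D99.

2D99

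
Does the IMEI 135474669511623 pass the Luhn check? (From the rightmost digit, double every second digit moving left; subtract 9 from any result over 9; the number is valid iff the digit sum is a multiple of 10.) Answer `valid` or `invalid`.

From the right, keep odd positions and double even positions (subtract 9 from any doubled value over 9):
  doubled (positions 2,4,...): 4 2 1 3 8 8 6 → sum 32
  kept (positions 1,3,...): 3 6 1 9 6 7 5 1 → sum 38
Total = 70.
70 mod 10 = 0, so the number is valid.

valid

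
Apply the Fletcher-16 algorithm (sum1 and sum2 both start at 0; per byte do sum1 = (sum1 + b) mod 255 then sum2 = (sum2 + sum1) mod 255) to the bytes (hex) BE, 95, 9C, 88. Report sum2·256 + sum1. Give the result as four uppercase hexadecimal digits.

Running sums (mod 255):
  after byte 0 (BE): sum1=190, sum2=190
  after byte 1 (95): sum1=84, sum2=19
  after byte 2 (9C): sum1=240, sum2=4
  after byte 3 (88): sum1=121, sum2=125
Checksum = sum2·256 + sum1 = 125·256 + 121 = 32121 = 0x7D79.

7D79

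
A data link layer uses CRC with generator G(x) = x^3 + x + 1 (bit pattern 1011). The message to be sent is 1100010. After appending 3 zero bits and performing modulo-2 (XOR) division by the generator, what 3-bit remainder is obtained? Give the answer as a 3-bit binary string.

Append 3 zeros: 1100010000. Divide by 1011 (XOR where the leading bit is 1):
  pos 0: 1100 XOR 1011 = 0111
  pos 1: 1110 XOR 1011 = 0101
  pos 2: 1011 XOR 1011 = 0000
Remainder (last 3 bits) = 000. This is the CRC / FCS.

000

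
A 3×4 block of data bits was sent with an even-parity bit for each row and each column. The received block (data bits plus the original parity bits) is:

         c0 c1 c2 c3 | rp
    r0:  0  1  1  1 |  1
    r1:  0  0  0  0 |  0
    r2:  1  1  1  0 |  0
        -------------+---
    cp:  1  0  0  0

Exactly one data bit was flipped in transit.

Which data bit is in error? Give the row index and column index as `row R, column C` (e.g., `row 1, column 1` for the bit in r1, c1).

row 2, column 3

Recompute each row's even parity and compare to rp:
  r0: data parity 1, sent rp 1 → ok
  r1: data parity 0, sent rp 0 → ok
  r2: data parity 1, sent rp 0 → mismatch
Recompute each column's even parity and compare to cp:
  c0: data parity 1, sent cp 1 → ok
  c1: data parity 0, sent cp 0 → ok
  c2: data parity 0, sent cp 0 → ok
  c3: data parity 1, sent cp 0 → mismatch
Exactly one row (r2) and one column (c3) fail → the flipped bit is at their intersection.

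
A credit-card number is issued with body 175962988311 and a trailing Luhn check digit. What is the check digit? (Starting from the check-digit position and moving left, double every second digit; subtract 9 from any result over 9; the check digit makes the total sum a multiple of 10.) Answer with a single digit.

Partial digits right→left: 1 1 3 8 8 9 2 6 9 5 7 1
Double every second digit counting from the check-digit position (so the 1st, 3rd, 5th, ... of the partial from the right).
  doubled (with −9 where >9): 2 6 7 4 9 5 → sum 33
  kept as-is: 1 8 9 6 5 1 → sum 30
Total = 33 + 30 = 63.
Check digit = (10 − (63 mod 10)) mod 10 = 7.

7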